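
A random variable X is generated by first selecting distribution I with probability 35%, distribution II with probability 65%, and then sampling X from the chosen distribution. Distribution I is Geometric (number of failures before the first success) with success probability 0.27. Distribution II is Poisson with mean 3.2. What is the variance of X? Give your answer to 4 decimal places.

Per component, I: μ=2.7037, E[X²]=17.3237; II: μ=3.2, E[X²]=13.44.
E[X] = 0.35·2.7037 + 0.65·3.2 = 3.0263.
E[X²] = 0.35·17.3237 + 0.65·13.44 = 14.7993.
Var(X) = E[X²] − (E[X])² = 14.7993 − 9.15847 = 5.64084.

5.6408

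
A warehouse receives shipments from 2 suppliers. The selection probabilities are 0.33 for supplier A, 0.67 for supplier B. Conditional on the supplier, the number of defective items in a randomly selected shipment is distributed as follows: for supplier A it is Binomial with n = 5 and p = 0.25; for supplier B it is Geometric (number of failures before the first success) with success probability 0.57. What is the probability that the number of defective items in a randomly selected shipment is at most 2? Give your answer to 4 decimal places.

Conditional on each supplier, P(X ≤ 2): A: 0.896484; B: 0.920493.
By total probability, P(X ≤ 2) = 0.33·0.896484 + 0.67·0.920493 = 0.91257.

0.9126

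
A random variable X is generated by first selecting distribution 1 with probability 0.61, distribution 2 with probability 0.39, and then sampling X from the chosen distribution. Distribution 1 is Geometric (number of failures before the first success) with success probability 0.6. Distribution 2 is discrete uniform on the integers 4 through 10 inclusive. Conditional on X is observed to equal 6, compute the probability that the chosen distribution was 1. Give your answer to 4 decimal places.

Likelihoods P(X=6 | ·): 1: 0.0024576; 2: 0.142857.
Posterior ∝ prior × likelihood. Numerator for 1: 0.61·0.0024576 = 0.00149914.
Normalizing constant: 0.61·0.0024576 + 0.39·0.142857 = 0.0572134.
P(1 | observation) = 0.00149914 / 0.0572134 = 0.0262025.

0.0262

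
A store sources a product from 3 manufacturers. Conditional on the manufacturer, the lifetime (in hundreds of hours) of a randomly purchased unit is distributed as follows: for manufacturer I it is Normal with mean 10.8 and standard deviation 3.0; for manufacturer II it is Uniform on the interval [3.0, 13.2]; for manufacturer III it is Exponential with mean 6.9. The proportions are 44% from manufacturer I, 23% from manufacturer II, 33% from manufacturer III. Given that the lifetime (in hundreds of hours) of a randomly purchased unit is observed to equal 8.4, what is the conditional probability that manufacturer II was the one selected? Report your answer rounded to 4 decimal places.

0.2847

Likelihoods f(8.4 | ·): I: 0.0965639; II: 0.0980392; III: 0.0428987.
Posterior ∝ prior × likelihood. Numerator for II: 0.23·0.0980392 = 0.022549.
Normalizing constant: 0.44·0.0965639 + 0.23·0.0980392 + 0.33·0.0428987 = 0.0791937.
P(II | observation) = 0.022549 / 0.0791937 = 0.284732.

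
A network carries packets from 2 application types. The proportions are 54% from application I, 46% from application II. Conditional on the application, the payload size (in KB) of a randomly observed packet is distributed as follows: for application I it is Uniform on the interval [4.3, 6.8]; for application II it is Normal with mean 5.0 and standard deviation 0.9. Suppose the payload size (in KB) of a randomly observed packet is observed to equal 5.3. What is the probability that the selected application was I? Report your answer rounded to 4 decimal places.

Likelihoods f(5.3 | ·): I: 0.4; II: 0.419315.
Posterior ∝ prior × likelihood. Numerator for I: 0.54·0.4 = 0.216.
Normalizing constant: 0.54·0.4 + 0.46·0.419315 = 0.408885.
P(I | observation) = 0.216 / 0.408885 = 0.528266.

0.5283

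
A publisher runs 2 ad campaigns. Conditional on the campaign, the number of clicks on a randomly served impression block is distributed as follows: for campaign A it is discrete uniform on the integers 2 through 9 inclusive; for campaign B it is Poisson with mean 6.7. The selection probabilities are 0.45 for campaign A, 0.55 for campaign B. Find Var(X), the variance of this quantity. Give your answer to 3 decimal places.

6.404

Per component, A: μ=5.5, E[X²]=35.5; B: μ=6.7, E[X²]=51.59.
E[X] = 0.45·5.5 + 0.55·6.7 = 6.16.
E[X²] = 0.45·35.5 + 0.55·51.59 = 44.3495.
Var(X) = E[X²] − (E[X])² = 44.3495 − 37.9456 = 6.4039.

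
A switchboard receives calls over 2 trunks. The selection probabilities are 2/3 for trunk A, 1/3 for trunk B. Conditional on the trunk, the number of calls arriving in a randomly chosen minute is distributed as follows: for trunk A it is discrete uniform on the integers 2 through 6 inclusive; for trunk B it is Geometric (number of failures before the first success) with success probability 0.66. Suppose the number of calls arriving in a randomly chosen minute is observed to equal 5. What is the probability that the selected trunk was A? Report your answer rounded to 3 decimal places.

Likelihoods P(X=5 | ·): A: 0.2; B: 0.00299874.
Posterior ∝ prior × likelihood. Numerator for A: 0.666667·0.2 = 0.133333.
Normalizing constant: 0.666667·0.2 + 0.333333·0.00299874 = 0.134333.
P(A | observation) = 0.133333 / 0.134333 = 0.992559.

0.993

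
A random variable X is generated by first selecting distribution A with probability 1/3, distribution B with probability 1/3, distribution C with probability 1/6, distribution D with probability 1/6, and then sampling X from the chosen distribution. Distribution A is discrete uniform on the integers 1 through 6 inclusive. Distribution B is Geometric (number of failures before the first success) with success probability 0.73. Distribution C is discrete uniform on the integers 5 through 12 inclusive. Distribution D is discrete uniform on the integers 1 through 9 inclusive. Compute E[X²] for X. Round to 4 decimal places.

23.4645

For each component E[X²] = Var + (mean)², giving A: 15.1667; B: 0.64346; C: 77.5; D: 31.6667.
Overall E[X²] = 0.333333·15.1667 + 0.333333·0.64346 + 0.166667·77.5 + 0.166667·31.6667 = 23.4645.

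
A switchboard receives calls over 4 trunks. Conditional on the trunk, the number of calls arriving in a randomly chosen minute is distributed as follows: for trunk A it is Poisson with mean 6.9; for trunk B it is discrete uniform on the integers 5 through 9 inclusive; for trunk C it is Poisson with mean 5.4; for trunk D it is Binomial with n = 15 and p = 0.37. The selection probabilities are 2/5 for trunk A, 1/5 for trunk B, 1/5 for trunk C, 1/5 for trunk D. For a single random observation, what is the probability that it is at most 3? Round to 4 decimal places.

0.1045

Conditional on each trunk, P(X ≤ 3): A: 0.0871296; B: 0; C: 0.213291; D: 0.135085.
By total probability, P(X ≤ 3) = 0.4·0.0871296 + 0.2·0 + 0.2·0.213291 + 0.2·0.135085 = 0.104527.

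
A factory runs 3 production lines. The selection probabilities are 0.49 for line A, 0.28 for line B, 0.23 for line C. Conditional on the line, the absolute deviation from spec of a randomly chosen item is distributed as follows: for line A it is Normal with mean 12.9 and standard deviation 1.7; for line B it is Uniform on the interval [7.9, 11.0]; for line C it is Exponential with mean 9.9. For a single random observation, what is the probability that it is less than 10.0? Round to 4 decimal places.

0.3575

Conditional on each line, P(X < 10.0): A: 0.044015; B: 0.677419; C: 0.635818.
By total probability, P(X < 10.0) = 0.49·0.044015 + 0.28·0.677419 + 0.23·0.635818 = 0.357483.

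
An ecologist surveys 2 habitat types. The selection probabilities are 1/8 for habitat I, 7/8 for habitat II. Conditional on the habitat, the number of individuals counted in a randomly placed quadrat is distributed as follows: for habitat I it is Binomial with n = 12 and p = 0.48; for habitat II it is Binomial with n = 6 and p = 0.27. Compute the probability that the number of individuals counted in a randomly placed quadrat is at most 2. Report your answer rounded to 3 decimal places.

Conditional on each habitat, P(X ≤ 2): I: 0.0267022; II: 0.797707.
By total probability, P(X ≤ 2) = 0.125·0.0267022 + 0.875·0.797707 = 0.701331.

0.701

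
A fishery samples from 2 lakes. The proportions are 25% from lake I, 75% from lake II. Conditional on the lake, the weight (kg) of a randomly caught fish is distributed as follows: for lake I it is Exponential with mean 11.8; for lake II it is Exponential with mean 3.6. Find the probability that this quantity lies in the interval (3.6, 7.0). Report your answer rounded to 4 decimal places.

0.2147

Conditional on each lake, P(3.6 < X < 7.0): I: 0.184516; II: 0.224813.
By total probability, P(3.6 < X < 7.0) = 0.25·0.184516 + 0.75·0.224813 = 0.214739.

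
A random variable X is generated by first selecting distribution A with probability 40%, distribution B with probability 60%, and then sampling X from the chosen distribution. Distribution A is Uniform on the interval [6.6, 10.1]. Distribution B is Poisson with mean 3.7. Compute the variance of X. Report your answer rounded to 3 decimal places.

7.818

Per component, A: μ=8.35, E[X²]=70.7433; B: μ=3.7, E[X²]=17.39.
E[X] = 0.4·8.35 + 0.6·3.7 = 5.56.
E[X²] = 0.4·70.7433 + 0.6·17.39 = 38.7313.
Var(X) = E[X²] − (E[X])² = 38.7313 − 30.9136 = 7.81773.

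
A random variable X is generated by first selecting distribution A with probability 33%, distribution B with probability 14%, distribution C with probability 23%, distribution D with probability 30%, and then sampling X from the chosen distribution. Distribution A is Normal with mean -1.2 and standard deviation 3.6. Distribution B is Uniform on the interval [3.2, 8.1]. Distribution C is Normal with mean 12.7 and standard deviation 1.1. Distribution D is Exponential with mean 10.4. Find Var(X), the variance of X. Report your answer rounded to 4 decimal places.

Per component, A: μ=-1.2, E[X²]=14.4; B: μ=5.65, E[X²]=33.9233; C: μ=12.7, E[X²]=162.5; D: μ=10.4, E[X²]=216.32.
E[X] = 0.33·-1.2 + 0.14·5.65 + 0.23·12.7 + 0.3·10.4 = 6.436.
E[X²] = 0.33·14.4 + 0.14·33.9233 + 0.23·162.5 + 0.3·216.32 = 111.772.
Var(X) = E[X²] − (E[X])² = 111.772 − 41.4221 = 70.3502.

70.3502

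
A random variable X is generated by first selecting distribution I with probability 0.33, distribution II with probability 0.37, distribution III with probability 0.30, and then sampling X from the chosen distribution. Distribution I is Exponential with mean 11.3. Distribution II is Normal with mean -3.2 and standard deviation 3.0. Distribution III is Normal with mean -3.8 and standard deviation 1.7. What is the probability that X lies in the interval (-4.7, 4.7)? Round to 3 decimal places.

0.577

Conditional on each component, P(-4.7 < X < 4.7): I: 0.340273; II: 0.687235; III: 0.70174.
By total probability, P(-4.7 < X < 4.7) = 0.33·0.340273 + 0.37·0.687235 + 0.3·0.70174 = 0.577089.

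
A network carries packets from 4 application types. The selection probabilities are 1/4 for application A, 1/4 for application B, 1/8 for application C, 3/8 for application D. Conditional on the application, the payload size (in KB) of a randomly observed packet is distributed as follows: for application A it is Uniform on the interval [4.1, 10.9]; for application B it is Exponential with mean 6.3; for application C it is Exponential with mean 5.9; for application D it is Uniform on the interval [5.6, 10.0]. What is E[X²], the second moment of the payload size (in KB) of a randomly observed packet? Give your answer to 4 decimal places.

For each component E[X²] = Var + (mean)², giving A: 60.1033; B: 79.38; C: 69.62; D: 62.4533.
Overall E[X²] = 0.25·60.1033 + 0.25·79.38 + 0.125·69.62 + 0.375·62.4533 = 66.9933.

66.9933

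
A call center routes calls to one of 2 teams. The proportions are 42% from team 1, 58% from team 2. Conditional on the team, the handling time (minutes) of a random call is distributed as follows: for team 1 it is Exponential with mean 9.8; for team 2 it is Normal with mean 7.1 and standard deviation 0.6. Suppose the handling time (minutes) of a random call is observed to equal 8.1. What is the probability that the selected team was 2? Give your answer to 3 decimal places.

0.837

Likelihoods f(8.1 | ·): 1: 0.0446495; 2: 0.165795.
Posterior ∝ prior × likelihood. Numerator for 2: 0.58·0.165795 = 0.0961612.
Normalizing constant: 0.42·0.0446495 + 0.58·0.165795 = 0.114914.
P(2 | observation) = 0.0961612 / 0.114914 = 0.83681.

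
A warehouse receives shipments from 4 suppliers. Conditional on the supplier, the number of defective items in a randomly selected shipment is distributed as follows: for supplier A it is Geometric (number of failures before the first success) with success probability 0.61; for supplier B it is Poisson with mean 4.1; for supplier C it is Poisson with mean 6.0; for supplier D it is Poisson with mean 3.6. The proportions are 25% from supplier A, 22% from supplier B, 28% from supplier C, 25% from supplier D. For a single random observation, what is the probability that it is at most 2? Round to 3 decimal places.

0.377

Conditional on each supplier, P(X ≤ 2): A: 0.940681; B: 0.223814; C: 0.0619688; D: 0.302747.
By total probability, P(X ≤ 2) = 0.25·0.940681 + 0.22·0.223814 + 0.28·0.0619688 + 0.25·0.302747 = 0.377447.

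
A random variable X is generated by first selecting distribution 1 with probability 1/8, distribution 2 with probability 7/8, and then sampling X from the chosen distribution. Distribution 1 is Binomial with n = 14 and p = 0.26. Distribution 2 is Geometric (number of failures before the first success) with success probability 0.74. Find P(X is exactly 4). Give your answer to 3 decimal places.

Conditional on each component, P(X = 4): 1: 0.22524; 2: 0.00338162.
By total probability, P(X = 4) = 0.125·0.22524 + 0.875·0.00338162 = 0.0311139.

0.031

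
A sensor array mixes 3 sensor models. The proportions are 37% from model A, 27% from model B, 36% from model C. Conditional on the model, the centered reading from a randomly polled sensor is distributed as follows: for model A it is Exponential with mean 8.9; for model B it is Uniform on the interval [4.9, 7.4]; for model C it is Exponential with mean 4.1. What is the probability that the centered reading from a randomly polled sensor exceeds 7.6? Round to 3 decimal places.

0.214

Conditional on each model, P(X > 7.6): A: 0.425737; B: 0; C: 0.156663.
By total probability, P(X > 7.6) = 0.37·0.425737 + 0.27·0 + 0.36·0.156663 = 0.213921.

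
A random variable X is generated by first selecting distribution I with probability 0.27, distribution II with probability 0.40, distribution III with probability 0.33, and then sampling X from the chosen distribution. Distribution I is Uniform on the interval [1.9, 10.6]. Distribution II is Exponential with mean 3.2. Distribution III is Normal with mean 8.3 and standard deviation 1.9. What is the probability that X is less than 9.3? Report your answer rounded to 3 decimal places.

Conditional on each component, P(X < 9.3): I: 0.850575; II: 0.94532; III: 0.700666.
By total probability, P(X < 9.3) = 0.27·0.850575 + 0.4·0.94532 + 0.33·0.700666 = 0.839003.

0.839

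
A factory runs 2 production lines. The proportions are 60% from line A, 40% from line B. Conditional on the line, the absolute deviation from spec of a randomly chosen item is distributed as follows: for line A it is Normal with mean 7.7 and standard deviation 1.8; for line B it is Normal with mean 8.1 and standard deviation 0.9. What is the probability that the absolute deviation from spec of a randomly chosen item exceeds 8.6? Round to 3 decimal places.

0.301

Conditional on each line, P(X > 8.6): A: 0.308538; B: 0.289257.
By total probability, P(X > 8.6) = 0.6·0.308538 + 0.4·0.289257 = 0.300825.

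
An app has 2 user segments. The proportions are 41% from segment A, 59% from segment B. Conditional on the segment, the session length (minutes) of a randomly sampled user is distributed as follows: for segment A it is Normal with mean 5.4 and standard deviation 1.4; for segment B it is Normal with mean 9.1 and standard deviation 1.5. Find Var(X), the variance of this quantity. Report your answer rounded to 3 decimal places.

5.443

Per component, A: μ=5.4, E[X²]=31.12; B: μ=9.1, E[X²]=85.06.
E[X] = 0.41·5.4 + 0.59·9.1 = 7.583.
E[X²] = 0.41·31.12 + 0.59·85.06 = 62.9446.
Var(X) = E[X²] − (E[X])² = 62.9446 − 57.5019 = 5.44271.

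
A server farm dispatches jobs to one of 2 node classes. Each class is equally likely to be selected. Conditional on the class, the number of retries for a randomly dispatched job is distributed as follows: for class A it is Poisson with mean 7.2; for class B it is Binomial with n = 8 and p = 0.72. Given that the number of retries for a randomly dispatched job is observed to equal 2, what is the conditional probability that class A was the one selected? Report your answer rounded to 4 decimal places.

Likelihoods P(X=2 | ·): A: 0.0193515; B: 0.00699473.
Posterior ∝ prior × likelihood. Numerator for A: 0.5·0.0193515 = 0.00967575.
Normalizing constant: 0.5·0.0193515 + 0.5·0.00699473 = 0.0131731.
P(A | observation) = 0.00967575 / 0.0131731 = 0.734507.

0.7345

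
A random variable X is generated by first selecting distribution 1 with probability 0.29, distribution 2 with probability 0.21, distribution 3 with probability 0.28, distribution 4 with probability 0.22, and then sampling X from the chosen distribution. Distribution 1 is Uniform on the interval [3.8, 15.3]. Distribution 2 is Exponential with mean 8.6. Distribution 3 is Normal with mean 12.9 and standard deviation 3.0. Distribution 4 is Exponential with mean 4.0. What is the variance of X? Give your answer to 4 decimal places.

Per component, 1: μ=9.55, E[X²]=102.223; 2: μ=8.6, E[X²]=147.92; 3: μ=12.9, E[X²]=175.41; 4: μ=4, E[X²]=32.
E[X] = 0.29·9.55 + 0.21·8.6 + 0.28·12.9 + 0.22·4 = 9.0675.
E[X²] = 0.29·102.223 + 0.21·147.92 + 0.28·175.41 + 0.22·32 = 116.863.
Var(X) = E[X²] − (E[X])² = 116.863 − 82.2196 = 34.6432.

34.6432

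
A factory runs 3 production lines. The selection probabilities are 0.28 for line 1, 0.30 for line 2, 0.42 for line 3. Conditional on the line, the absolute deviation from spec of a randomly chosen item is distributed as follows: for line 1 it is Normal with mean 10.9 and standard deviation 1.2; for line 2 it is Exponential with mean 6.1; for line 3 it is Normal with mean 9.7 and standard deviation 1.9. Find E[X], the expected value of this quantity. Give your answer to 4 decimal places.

8.9560

Component means — 1: 10.9; 2: 6.1; 3: 9.7.
E[X] = 0.28·10.9 + 0.3·6.1 + 0.42·9.7 = 8.956.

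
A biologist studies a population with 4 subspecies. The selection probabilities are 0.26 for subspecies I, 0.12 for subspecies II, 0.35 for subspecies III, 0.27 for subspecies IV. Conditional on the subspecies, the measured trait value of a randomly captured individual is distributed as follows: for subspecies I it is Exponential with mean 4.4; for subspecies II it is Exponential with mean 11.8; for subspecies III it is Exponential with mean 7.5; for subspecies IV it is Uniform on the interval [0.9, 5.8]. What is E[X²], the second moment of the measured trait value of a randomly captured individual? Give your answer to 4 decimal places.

For each component E[X²] = Var + (mean)², giving I: 38.72; II: 278.48; III: 112.5; IV: 13.2233.
Overall E[X²] = 0.26·38.72 + 0.12·278.48 + 0.35·112.5 + 0.27·13.2233 = 86.4301.

86.4301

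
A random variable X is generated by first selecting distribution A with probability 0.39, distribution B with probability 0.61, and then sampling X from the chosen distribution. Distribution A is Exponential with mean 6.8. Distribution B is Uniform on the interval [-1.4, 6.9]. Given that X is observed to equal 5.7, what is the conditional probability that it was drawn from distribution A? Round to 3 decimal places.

Likelihoods f(5.7 | ·): A: 0.063599; B: 0.120482.
Posterior ∝ prior × likelihood. Numerator for A: 0.39·0.063599 = 0.0248036.
Normalizing constant: 0.39·0.063599 + 0.61·0.120482 = 0.0982976.
P(A | observation) = 0.0248036 / 0.0982976 = 0.252332.

0.252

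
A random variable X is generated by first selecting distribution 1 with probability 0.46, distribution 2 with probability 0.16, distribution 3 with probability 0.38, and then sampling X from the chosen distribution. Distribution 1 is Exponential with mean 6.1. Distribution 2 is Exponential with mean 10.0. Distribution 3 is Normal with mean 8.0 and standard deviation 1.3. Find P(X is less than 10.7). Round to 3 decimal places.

0.858

Conditional on each component, P(X < 10.7): 1: 0.826937; 2: 0.656991; 3: 0.981096.
By total probability, P(X < 10.7) = 0.46·0.826937 + 0.16·0.656991 + 0.38·0.981096 = 0.858326.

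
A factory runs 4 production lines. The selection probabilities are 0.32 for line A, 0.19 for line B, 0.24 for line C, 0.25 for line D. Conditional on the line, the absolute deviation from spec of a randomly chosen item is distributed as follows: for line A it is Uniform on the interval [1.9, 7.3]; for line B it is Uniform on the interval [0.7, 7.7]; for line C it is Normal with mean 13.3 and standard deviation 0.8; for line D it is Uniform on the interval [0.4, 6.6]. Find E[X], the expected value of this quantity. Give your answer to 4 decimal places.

Component means — A: 4.6; B: 4.2; C: 13.3; D: 3.5.
E[X] = 0.32·4.6 + 0.19·4.2 + 0.24·13.3 + 0.25·3.5 = 6.337.

6.3370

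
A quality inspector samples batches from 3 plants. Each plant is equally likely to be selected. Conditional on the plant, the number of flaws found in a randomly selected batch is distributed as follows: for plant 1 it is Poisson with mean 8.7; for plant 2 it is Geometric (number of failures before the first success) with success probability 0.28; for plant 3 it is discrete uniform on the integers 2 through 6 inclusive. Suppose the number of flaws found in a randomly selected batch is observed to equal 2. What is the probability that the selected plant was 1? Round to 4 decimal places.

0.0179

Likelihoods P(X=2 | ·): 1: 0.00630444; 2: 0.145152; 3: 0.2.
Posterior ∝ prior × likelihood. Numerator for 1: 0.333333·0.00630444 = 0.00210148.
Normalizing constant: 0.333333·0.00630444 + 0.333333·0.145152 + 0.333333·0.2 = 0.117152.
P(1 | observation) = 0.00210148 / 0.117152 = 0.017938.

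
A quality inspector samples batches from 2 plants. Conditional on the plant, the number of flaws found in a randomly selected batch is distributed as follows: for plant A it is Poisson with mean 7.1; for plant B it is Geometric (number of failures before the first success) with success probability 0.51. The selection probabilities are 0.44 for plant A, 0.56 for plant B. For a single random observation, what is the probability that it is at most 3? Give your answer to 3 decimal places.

0.561

Conditional on each plant, P(X ≤ 3): A: 0.0766991; B: 0.942352.
By total probability, P(X ≤ 3) = 0.44·0.0766991 + 0.56·0.942352 = 0.561465.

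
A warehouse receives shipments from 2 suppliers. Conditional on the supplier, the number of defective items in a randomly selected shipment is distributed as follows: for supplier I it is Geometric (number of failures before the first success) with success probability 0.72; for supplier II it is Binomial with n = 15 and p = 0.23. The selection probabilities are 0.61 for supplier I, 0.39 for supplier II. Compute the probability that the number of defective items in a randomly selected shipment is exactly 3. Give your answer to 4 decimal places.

0.1034

Conditional on each supplier, P(X = 3): I: 0.0158054; II: 0.240483.
By total probability, P(X = 3) = 0.61·0.0158054 + 0.39·0.240483 = 0.10343.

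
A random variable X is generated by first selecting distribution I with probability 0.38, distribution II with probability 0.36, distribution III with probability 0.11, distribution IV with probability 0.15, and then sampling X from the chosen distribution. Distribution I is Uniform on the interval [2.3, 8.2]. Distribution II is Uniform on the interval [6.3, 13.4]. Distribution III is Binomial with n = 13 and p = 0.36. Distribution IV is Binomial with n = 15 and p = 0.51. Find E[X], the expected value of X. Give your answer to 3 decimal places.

Component means — I: 5.25; II: 9.85; III: 4.68; IV: 7.65.
E[X] = 0.38·5.25 + 0.36·9.85 + 0.11·4.68 + 0.15·7.65 = 7.2033.

7.203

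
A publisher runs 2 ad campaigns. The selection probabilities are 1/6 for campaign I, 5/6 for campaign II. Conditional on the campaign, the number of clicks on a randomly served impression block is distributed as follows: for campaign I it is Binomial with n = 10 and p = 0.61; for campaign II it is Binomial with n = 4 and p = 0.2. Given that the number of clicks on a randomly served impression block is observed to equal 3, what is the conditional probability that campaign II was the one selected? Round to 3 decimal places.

0.774

Likelihoods P(X=3 | ·): I: 0.0373786; II: 0.0256.
Posterior ∝ prior × likelihood. Numerator for II: 0.833333·0.0256 = 0.0213333.
Normalizing constant: 0.166667·0.0373786 + 0.833333·0.0256 = 0.0275631.
P(II | observation) = 0.0213333 / 0.0275631 = 0.773982.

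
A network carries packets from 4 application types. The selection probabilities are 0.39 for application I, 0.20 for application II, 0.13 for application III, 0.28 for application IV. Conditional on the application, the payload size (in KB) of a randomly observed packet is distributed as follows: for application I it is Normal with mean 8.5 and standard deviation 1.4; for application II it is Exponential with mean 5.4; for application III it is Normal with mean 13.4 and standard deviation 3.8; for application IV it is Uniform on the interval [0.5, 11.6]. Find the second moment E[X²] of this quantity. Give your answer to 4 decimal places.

78.9495

For each component E[X²] = Var + (mean)², giving I: 74.21; II: 58.32; III: 194; IV: 46.87.
Overall E[X²] = 0.39·74.21 + 0.2·58.32 + 0.13·194 + 0.28·46.87 = 78.9495.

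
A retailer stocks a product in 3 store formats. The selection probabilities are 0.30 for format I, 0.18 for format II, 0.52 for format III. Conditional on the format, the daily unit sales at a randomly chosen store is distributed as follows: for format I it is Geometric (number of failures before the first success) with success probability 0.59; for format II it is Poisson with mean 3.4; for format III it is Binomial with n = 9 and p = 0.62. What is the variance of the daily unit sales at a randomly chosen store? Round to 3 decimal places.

Per component, I: μ=0.694915, E[X²]=1.66073; II: μ=3.4, E[X²]=14.96; III: μ=5.58, E[X²]=33.2568.
E[X] = 0.3·0.694915 + 0.18·3.4 + 0.52·5.58 = 3.72207.
E[X²] = 0.3·1.66073 + 0.18·14.96 + 0.52·33.2568 = 20.4846.
Var(X) = E[X²] − (E[X])² = 20.4846 − 13.8538 = 6.63072.

6.631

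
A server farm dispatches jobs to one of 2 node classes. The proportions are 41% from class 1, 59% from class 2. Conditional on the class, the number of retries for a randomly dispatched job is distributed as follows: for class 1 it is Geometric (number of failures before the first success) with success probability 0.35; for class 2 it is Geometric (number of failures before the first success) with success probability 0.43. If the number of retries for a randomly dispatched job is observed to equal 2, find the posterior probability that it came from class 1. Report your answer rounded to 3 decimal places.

Likelihoods P(X=2 | ·): 1: 0.147875; 2: 0.139707.
Posterior ∝ prior × likelihood. Numerator for 1: 0.41·0.147875 = 0.0606288.
Normalizing constant: 0.41·0.147875 + 0.59·0.139707 = 0.143056.
P(1 | observation) = 0.0606288 / 0.143056 = 0.423812.

0.424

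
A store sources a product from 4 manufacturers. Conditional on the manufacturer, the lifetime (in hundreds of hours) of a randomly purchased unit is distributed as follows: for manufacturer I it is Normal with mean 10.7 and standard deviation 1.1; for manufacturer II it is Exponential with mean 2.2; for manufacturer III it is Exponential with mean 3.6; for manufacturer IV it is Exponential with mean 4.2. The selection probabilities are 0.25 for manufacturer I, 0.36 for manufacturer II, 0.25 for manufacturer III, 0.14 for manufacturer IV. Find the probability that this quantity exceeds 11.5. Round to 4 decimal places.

Conditional on each manufacturer, P(X > 11.5): I: 0.233529; II: 0.00536815; III: 0.0409893; IV: 0.0646935.
By total probability, P(X > 11.5) = 0.25·0.233529 + 0.36·0.00536815 + 0.25·0.0409893 + 0.14·0.0646935 = 0.0796193.

0.0796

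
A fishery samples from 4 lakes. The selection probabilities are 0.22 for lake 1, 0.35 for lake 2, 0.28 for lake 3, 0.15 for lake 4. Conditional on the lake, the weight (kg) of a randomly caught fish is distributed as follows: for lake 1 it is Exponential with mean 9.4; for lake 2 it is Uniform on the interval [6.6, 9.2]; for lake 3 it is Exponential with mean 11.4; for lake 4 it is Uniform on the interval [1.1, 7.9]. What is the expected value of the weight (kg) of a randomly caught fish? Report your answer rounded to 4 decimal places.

Component means — 1: 9.4; 2: 7.9; 3: 11.4; 4: 4.5.
E[X] = 0.22·9.4 + 0.35·7.9 + 0.28·11.4 + 0.15·4.5 = 8.7.

8.7000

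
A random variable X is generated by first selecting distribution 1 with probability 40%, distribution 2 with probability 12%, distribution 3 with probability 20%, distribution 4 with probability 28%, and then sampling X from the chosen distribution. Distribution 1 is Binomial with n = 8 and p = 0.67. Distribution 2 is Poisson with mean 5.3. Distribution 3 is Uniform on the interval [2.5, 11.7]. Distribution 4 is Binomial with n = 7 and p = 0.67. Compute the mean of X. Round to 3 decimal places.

5.513

Component means — 1: 5.36; 2: 5.3; 3: 7.1; 4: 4.69.
E[X] = 0.4·5.36 + 0.12·5.3 + 0.2·7.1 + 0.28·4.69 = 5.5132.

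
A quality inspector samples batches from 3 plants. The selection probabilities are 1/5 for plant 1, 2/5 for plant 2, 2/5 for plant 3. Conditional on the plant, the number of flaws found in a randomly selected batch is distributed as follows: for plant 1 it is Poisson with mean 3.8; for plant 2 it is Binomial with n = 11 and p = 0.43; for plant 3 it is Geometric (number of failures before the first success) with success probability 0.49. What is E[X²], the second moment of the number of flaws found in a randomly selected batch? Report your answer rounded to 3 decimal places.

14.959

For each component E[X²] = Var + (mean)², giving 1: 18.24; 2: 25.069; 3: 3.20741.
Overall E[X²] = 0.2·18.24 + 0.4·25.069 + 0.4·3.20741 = 14.9586.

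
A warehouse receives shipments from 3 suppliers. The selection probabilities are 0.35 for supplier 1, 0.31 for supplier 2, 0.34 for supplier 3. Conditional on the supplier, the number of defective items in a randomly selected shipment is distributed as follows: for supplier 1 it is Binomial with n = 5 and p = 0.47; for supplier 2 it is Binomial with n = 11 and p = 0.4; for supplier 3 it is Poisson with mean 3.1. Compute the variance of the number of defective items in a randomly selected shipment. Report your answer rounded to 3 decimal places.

3.009

Per component, 1: μ=2.35, E[X²]=6.768; 2: μ=4.4, E[X²]=22; 3: μ=3.1, E[X²]=12.71.
E[X] = 0.35·2.35 + 0.31·4.4 + 0.34·3.1 = 3.2405.
E[X²] = 0.35·6.768 + 0.31·22 + 0.34·12.71 = 13.5102.
Var(X) = E[X²] − (E[X])² = 13.5102 − 10.5008 = 3.00936.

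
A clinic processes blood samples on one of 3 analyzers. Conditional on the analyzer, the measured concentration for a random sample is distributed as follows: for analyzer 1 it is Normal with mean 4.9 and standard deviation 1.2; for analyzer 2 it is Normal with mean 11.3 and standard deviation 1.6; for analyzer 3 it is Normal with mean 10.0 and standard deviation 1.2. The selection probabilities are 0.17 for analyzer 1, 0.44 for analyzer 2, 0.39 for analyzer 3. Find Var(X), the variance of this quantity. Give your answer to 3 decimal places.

7.011

Per component, 1: μ=4.9, E[X²]=25.45; 2: μ=11.3, E[X²]=130.25; 3: μ=10, E[X²]=101.44.
E[X] = 0.17·4.9 + 0.44·11.3 + 0.39·10 = 9.705.
E[X²] = 0.17·25.45 + 0.44·130.25 + 0.39·101.44 = 101.198.
Var(X) = E[X²] − (E[X])² = 101.198 − 94.187 = 7.01107.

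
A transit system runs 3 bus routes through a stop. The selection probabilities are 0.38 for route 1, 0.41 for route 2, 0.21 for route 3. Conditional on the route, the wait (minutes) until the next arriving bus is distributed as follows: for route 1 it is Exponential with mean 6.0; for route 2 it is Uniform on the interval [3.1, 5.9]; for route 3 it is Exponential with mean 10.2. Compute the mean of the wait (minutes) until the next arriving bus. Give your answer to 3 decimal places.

Component means — 1: 6; 2: 4.5; 3: 10.2.
E[X] = 0.38·6 + 0.41·4.5 + 0.21·10.2 = 6.267.

6.267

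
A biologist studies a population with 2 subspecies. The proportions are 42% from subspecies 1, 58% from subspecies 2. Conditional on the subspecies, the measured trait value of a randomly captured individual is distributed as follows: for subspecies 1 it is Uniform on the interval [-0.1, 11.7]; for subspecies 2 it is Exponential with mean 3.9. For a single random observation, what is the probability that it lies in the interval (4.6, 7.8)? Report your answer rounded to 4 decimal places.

0.2137

Conditional on each subspecies, P(4.6 < X < 7.8): 1: 0.271186; 2: 0.172101.
By total probability, P(4.6 < X < 7.8) = 0.42·0.271186 + 0.58·0.172101 = 0.213717.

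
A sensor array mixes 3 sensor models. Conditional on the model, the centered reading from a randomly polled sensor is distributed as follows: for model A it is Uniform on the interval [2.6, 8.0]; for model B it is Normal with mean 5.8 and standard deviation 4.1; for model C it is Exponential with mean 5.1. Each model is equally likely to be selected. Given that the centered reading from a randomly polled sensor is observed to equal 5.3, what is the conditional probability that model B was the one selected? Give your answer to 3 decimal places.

Likelihoods f(5.3 | ·): A: 0.185185; B: 0.0965821; C: 0.0693592.
Posterior ∝ prior × likelihood. Numerator for B: 0.333333·0.0965821 = 0.032194.
Normalizing constant: 0.333333·0.185185 + 0.333333·0.0965821 + 0.333333·0.0693592 = 0.117042.
P(B | observation) = 0.032194 / 0.117042 = 0.275064.

0.275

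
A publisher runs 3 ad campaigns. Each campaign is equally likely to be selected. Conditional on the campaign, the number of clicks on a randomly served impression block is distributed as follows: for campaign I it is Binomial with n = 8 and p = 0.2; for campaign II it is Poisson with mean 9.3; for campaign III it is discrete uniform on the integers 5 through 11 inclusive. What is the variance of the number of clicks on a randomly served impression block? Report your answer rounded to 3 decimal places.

16.187

Per component, I: μ=1.6, E[X²]=3.84; II: μ=9.3, E[X²]=95.79; III: μ=8, E[X²]=68.
E[X] = 0.333333·1.6 + 0.333333·9.3 + 0.333333·8 = 6.3.
E[X²] = 0.333333·3.84 + 0.333333·95.79 + 0.333333·68 = 55.8767.
Var(X) = E[X²] − (E[X])² = 55.8767 − 39.69 = 16.1867.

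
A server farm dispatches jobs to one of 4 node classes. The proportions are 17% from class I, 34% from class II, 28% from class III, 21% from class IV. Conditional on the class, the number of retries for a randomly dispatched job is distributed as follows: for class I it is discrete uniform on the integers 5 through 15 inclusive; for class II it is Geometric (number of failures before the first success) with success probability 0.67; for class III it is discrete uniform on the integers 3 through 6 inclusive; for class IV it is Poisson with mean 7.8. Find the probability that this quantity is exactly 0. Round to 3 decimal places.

Conditional on each class, P(X = 0): I: 0; II: 0.67; III: 0; IV: 0.000409735.
By total probability, P(X = 0) = 0.17·0 + 0.34·0.67 + 0.28·0 + 0.21·0.000409735 = 0.227886.

0.228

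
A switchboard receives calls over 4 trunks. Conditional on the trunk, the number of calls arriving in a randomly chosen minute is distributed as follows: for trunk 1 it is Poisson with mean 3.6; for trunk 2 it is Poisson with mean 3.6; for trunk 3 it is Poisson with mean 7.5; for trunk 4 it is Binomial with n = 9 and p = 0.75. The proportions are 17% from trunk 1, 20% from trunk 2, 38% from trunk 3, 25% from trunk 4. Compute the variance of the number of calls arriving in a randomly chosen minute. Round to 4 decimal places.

7.7137

Per component, 1: μ=3.6, E[X²]=16.56; 2: μ=3.6, E[X²]=16.56; 3: μ=7.5, E[X²]=63.75; 4: μ=6.75, E[X²]=47.25.
E[X] = 0.17·3.6 + 0.2·3.6 + 0.38·7.5 + 0.25·6.75 = 5.8695.
E[X²] = 0.17·16.56 + 0.2·16.56 + 0.38·63.75 + 0.25·47.25 = 42.1647.
Var(X) = E[X²] − (E[X])² = 42.1647 − 34.451 = 7.71367.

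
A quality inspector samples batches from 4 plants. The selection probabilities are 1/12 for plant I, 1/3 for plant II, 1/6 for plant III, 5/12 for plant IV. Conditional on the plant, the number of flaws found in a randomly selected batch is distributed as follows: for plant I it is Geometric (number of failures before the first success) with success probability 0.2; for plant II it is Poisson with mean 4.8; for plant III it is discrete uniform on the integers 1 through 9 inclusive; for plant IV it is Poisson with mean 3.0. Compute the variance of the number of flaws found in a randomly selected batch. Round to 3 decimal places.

6.424

Per component, I: μ=4, E[X²]=36; II: μ=4.8, E[X²]=27.84; III: μ=5, E[X²]=31.6667; IV: μ=3, E[X²]=12.
E[X] = 0.0833333·4 + 0.333333·4.8 + 0.166667·5 + 0.416667·3 = 4.01667.
E[X²] = 0.0833333·36 + 0.333333·27.84 + 0.166667·31.6667 + 0.416667·12 = 22.5578.
Var(X) = E[X²] − (E[X])² = 22.5578 − 16.1336 = 6.42417.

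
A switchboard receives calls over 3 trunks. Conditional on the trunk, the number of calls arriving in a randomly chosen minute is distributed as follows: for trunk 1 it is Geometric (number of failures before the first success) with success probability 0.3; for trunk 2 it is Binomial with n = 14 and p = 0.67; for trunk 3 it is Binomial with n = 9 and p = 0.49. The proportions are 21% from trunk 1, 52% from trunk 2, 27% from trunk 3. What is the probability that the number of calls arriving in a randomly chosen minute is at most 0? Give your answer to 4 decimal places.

0.0636

Conditional on each trunk, P(X ≤ 0): 1: 0.3; 2: 1.81633e-07; 3: 0.00233417.
By total probability, P(X ≤ 0) = 0.21·0.3 + 0.52·1.81633e-07 + 0.27·0.00233417 = 0.0636303.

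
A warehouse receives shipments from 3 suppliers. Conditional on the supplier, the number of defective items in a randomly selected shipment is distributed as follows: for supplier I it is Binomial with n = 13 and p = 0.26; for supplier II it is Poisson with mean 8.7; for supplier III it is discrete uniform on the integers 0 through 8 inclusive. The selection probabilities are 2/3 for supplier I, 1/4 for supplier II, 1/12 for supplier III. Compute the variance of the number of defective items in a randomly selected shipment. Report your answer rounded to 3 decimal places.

Per component, I: μ=3.38, E[X²]=13.9256; II: μ=8.7, E[X²]=84.39; III: μ=4, E[X²]=22.6667.
E[X] = 0.666667·3.38 + 0.25·8.7 + 0.0833333·4 = 4.76167.
E[X²] = 0.666667·13.9256 + 0.25·84.39 + 0.0833333·22.6667 = 32.2701.
Var(X) = E[X²] − (E[X])² = 32.2701 − 22.6735 = 9.59665.

9.597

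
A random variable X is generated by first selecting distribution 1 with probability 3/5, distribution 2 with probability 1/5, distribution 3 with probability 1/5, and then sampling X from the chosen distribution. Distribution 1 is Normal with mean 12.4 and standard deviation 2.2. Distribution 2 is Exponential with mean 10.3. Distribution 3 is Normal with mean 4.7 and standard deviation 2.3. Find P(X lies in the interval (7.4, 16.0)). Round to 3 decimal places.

Conditional on each component, P(7.4 < X < 16.0): 1: 0.937597; 2: 0.275981; 3: 0.120214.
By total probability, P(7.4 < X < 16.0) = 0.6·0.937597 + 0.2·0.275981 + 0.2·0.120214 = 0.641797.

0.642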